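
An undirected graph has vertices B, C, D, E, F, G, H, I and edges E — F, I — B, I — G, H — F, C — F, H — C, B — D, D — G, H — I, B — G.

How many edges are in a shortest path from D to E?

5

Distance 0: D.
Distance 1: B, G.
Distance 2: I.
Distance 3: H.
Distance 4: C, F.
Distance 5: E — contains E.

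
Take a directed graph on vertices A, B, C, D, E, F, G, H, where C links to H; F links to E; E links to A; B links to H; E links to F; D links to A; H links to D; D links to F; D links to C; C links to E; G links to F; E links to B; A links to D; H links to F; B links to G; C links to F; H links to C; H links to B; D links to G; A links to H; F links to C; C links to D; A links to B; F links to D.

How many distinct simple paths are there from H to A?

H→B→G→F→C→D→A
H→B→G→F→C→E→A
H→B→G→F→D→A
H→B→G→F→D→C→E→A
H→B→G→F→E→A
H→C→D→A
H→C→D→F→E→A
H→C→D→G→F→E→A
... and 17 more.

25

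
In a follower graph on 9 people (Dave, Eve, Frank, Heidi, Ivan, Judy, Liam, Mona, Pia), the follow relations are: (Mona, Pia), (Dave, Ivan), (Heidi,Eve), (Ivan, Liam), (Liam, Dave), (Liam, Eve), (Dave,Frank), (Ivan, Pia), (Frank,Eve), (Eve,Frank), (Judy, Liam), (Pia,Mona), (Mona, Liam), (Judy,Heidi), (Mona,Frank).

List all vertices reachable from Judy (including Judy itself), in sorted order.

Start at Judy.
Its neighbours: Heidi, Liam.
Then their neighbours: Dave, Eve.
Then next layer: Frank, Ivan.
Then next layer: Pia.
Then next layer: Mona.
Every vertex is now reached.

Dave, Eve, Frank, Heidi, Ivan, Judy, Liam, Mona, Pia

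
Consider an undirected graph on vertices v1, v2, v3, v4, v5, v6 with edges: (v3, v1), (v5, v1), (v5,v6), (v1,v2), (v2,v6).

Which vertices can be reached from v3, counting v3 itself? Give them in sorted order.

v1, v2, v3, v5, v6

Start at v3.
Its neighbours: v1.
Then their neighbours: v2, v5.
Then next layer: v6.
Nothing further is reachable.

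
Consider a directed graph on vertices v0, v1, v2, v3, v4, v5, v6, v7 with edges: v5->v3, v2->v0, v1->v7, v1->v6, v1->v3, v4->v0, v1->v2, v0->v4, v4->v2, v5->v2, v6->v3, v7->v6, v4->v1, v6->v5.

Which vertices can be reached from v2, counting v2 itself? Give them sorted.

Start at v2.
Its neighbours: v0.
Then their neighbours: v4.
Then next layer: v1.
Then next layer: v3, v6, v7.
Then next layer: v5.
Every vertex is now reached.

v0, v1, v2, v3, v4, v5, v6, v7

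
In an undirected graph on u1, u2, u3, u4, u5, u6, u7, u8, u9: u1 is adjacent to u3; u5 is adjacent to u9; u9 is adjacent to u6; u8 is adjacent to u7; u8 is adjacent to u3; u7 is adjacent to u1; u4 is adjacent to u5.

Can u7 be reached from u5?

No

Explore from u5.
Distance 1: reach u4, u9.
Distance 2: reach u6.
The search is exhausted without reaching u7; it lies in a different component.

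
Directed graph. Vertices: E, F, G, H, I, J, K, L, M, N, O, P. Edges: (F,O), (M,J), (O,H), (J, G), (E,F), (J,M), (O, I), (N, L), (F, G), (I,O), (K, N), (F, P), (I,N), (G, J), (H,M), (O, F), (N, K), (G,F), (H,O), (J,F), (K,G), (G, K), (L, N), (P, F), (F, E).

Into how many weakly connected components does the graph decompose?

From E: component {E, F, G, H, I, J, K, L, M, N, O, P}.
That's 1 component.

1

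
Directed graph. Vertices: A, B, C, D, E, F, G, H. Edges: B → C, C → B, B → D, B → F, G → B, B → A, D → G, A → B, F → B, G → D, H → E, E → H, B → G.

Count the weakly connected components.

From A: component {A, B, C, D, F, G}.
From E: component {E, H}.
That's 2 components.

2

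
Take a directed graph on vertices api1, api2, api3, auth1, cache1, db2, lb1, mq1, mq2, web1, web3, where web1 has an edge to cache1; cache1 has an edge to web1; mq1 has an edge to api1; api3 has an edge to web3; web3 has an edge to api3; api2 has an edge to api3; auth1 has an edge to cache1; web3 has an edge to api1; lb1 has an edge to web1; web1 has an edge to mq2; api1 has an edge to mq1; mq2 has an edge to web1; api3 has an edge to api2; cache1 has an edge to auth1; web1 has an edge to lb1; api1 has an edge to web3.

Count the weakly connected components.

3

From api1: component {api1, api2, api3, mq1, web3}.
From auth1: component {auth1, cache1, lb1, mq2, web1}.
From db2: component {db2}.
That's 3 components.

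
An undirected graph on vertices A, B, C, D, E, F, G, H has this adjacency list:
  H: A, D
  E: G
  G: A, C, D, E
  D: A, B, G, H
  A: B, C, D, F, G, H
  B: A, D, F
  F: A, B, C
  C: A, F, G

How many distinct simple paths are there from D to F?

D–A–B–F
D–A–C–F
D–A–F
D–A–G–C–F
D–B–A–C–F
D–B–A–F
D–B–A–G–C–F
D–B–F
... and 10 more.

18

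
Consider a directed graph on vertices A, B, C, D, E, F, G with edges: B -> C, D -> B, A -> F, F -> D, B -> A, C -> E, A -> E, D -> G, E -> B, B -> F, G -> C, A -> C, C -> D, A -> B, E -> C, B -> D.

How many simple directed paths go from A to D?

11

A→B→C→D
A→B→D
A→B→F→D
A→C→D
A→C→E→B→D
A→C→E→B→F→D
A→E→B→C→D
A→E→B→D
A→E→B→F→D
A→E→C→D
A→F→D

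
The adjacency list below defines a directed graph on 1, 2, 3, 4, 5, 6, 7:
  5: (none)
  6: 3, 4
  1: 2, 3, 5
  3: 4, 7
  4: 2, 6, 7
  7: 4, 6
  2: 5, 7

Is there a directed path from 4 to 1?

No

Explore from 4.
Distance 1: reach 2, 6, 7.
Distance 2: reach 3, 5.
The search from 4 is exhausted; no directed path reaches 1.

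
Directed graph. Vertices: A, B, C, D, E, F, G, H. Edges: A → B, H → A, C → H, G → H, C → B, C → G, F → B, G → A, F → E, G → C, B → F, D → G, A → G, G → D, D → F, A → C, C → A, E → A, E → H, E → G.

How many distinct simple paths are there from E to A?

E→A
E→G→A
E→G→C→A
E→G→C→H→A
E→G→H→A
E→H→A

6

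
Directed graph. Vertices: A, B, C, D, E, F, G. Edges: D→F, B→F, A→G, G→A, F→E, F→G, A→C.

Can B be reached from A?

No

Explore from A.
Distance 1: reach C, G.
The search from A is exhausted; no directed path reaches B.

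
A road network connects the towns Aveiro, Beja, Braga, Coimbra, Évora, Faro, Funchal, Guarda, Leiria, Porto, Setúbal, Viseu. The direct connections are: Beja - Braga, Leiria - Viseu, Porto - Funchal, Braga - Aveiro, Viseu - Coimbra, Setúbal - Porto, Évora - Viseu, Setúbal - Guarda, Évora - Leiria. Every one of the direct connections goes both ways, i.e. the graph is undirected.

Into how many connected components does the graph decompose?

From Aveiro: component {Aveiro, Beja, Braga}.
From Coimbra: component {Coimbra, Évora, Leiria, Viseu}.
From Faro: component {Faro}.
From Funchal: component {Funchal, Guarda, Porto, Setúbal}.
That's 4 components.

4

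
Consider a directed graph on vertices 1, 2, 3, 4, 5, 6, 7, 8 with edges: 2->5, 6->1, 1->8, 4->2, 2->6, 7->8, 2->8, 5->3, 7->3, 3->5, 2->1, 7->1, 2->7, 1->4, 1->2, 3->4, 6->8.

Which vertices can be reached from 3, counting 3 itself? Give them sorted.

1, 2, 3, 4, 5, 6, 7, 8

Start at 3.
Its neighbours: 4, 5.
Then their neighbours: 2.
Then next layer: 1, 6, 7, 8.
Every vertex is now reached.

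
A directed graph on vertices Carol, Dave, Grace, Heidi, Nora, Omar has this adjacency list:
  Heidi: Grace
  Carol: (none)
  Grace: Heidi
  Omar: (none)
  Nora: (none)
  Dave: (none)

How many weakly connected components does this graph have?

From Carol: component {Carol}.
From Dave: component {Dave}.
From Grace: component {Grace, Heidi}.
From Nora: component {Nora}.
From Omar: component {Omar}.
That's 5 components.

5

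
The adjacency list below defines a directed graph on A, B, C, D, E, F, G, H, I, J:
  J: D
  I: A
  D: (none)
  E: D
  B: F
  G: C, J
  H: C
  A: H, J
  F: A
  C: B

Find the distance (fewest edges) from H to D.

Distance 0: H.
Distance 1: C.
Distance 2: B.
Distance 3: F.
Distance 4: A.
Distance 5: J.
Distance 6: D — contains D.

6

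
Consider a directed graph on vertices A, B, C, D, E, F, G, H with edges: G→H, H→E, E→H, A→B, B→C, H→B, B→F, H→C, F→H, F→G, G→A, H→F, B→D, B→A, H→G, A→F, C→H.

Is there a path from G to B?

Explore from G.
Distance 1: reach A, H.
Distance 2: reach B, C, E, F.
Found B.

Yes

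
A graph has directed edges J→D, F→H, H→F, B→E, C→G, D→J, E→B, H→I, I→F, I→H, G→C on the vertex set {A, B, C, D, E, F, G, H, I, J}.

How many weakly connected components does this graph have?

5

From A: component {A}.
From B: component {B, E}.
From C: component {C, G}.
From D: component {D, J}.
From F: component {F, H, I}.
That's 5 components.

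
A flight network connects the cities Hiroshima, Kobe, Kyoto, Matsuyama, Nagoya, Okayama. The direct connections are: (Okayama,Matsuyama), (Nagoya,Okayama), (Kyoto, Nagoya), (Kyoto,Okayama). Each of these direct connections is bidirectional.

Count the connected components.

3

From Hiroshima: component {Hiroshima}.
From Kobe: component {Kobe}.
From Kyoto: component {Kyoto, Matsuyama, Nagoya, Okayama}.
That's 3 components.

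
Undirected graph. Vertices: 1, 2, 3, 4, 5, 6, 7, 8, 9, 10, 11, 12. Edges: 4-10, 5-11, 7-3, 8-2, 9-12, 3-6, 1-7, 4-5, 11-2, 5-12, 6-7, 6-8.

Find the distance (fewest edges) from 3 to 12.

6

Distance 0: 3.
Distance 1: 6, 7.
Distance 2: 1, 8.
Distance 3: 2.
Distance 4: 11.
Distance 5: 5.
Distance 6: 4, 12 — contains 12.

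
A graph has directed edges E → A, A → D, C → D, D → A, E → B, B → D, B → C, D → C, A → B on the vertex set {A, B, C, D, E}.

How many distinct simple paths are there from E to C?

E→A→B→C
E→A→B→D→C
E→A→D→C
E→B→C
E→B→D→C

5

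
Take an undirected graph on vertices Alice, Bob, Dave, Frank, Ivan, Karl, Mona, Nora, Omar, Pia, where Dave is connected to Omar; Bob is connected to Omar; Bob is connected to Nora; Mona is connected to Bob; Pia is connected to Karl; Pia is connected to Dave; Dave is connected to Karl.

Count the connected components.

From Alice: component {Alice}.
From Bob: component {Bob, Dave, Karl, Mona, Nora, Omar, Pia}.
From Frank: component {Frank}.
From Ivan: component {Ivan}.
That's 4 components.

4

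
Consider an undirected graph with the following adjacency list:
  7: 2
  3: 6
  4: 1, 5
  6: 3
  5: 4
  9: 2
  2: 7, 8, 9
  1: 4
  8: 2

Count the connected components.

3

From 1: component {1, 4, 5}.
From 2: component {2, 7, 8, 9}.
From 3: component {3, 6}.
That's 3 components.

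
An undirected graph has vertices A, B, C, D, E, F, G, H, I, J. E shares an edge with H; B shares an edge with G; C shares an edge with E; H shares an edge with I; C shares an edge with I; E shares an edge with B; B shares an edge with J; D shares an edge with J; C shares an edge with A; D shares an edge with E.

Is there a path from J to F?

Explore from J.
Distance 1: reach B, D.
Distance 2: reach E, G.
Distance 3: reach C, H.
Distance 4: reach A, I.
The search is exhausted without reaching F; it lies in a different component.

No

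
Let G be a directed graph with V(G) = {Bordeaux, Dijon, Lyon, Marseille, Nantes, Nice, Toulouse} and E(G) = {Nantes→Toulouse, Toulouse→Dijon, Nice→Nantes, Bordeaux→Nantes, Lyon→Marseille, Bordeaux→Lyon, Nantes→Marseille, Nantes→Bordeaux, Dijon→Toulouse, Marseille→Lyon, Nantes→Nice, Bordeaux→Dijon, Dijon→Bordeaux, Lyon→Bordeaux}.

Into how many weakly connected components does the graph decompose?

From Bordeaux: component {Bordeaux, Dijon, Lyon, Marseille, Nantes, Nice, Toulouse}.
That's 1 component.

1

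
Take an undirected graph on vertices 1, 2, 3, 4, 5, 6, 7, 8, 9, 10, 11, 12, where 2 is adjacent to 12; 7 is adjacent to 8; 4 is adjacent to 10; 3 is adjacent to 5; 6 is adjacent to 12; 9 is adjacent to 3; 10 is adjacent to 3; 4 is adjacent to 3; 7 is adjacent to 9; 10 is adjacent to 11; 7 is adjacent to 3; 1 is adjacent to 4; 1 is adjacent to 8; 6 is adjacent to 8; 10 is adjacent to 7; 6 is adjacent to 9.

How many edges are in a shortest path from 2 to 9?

3

Distance 0: 2.
Distance 1: 12.
Distance 2: 6.
Distance 3: 8, 9 — contains 9.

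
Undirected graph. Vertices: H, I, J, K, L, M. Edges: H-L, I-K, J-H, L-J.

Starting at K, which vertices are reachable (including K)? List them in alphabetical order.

I, K

Start at K.
Its neighbours: I.
Nothing further is reachable.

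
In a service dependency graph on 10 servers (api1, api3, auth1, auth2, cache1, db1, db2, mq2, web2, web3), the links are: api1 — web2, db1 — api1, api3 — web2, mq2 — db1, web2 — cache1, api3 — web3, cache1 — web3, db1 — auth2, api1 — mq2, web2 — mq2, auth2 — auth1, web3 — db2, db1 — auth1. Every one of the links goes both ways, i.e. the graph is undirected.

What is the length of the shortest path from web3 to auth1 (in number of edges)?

5

Distance 0: web3.
Distance 1: api3, cache1, db2.
Distance 2: web2.
Distance 3: api1, mq2.
Distance 4: db1.
Distance 5: auth1, auth2 — contains auth1.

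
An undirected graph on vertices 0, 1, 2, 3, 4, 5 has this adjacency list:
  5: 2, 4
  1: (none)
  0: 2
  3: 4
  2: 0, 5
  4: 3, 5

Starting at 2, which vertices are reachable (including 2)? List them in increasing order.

Start at 2.
Its neighbours: 0, 5.
Then their neighbours: 4.
Then next layer: 3.
Nothing further is reachable.

0, 2, 3, 4, 5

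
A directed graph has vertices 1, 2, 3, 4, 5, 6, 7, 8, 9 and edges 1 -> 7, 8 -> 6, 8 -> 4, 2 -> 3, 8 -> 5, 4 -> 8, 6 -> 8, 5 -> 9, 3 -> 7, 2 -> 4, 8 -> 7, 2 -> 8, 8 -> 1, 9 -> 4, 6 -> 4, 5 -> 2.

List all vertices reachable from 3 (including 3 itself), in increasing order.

Start at 3.
Its neighbours: 7.
Nothing further is reachable.

3, 7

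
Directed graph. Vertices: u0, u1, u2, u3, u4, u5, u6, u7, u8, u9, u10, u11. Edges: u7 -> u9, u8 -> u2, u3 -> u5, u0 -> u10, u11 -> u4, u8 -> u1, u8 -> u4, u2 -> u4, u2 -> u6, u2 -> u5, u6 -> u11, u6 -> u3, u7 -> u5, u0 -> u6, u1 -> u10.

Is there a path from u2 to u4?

Yes

Explore from u2.
Distance 1: reach u4, u5, u6.
Found u4.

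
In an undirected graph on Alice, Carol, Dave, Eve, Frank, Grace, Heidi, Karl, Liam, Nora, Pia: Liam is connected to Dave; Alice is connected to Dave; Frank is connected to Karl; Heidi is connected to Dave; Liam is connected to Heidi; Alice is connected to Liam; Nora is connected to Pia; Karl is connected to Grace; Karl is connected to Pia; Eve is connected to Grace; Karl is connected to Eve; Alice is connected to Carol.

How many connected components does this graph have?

From Alice: component {Alice, Carol, Dave, Heidi, Liam}.
From Eve: component {Eve, Frank, Grace, Karl, Nora, Pia}.
That's 2 components.

2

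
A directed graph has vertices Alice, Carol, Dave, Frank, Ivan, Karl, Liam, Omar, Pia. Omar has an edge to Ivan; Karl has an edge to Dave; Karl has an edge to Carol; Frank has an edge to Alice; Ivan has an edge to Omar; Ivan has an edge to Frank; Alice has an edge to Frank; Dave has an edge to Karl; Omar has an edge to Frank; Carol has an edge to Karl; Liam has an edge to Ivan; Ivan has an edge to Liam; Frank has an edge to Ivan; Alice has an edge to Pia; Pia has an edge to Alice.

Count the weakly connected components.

From Alice: component {Alice, Frank, Ivan, Liam, Omar, Pia}.
From Carol: component {Carol, Dave, Karl}.
That's 2 components.

2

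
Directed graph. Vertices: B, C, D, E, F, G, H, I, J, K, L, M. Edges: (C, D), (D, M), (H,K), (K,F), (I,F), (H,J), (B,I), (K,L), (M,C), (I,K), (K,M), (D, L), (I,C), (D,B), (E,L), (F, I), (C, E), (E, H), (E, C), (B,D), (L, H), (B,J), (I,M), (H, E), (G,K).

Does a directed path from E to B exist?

Yes

Explore from E.
Distance 1: reach C, H, L.
Distance 2: reach D, J, K.
Distance 3: reach B, F, M.
Found B.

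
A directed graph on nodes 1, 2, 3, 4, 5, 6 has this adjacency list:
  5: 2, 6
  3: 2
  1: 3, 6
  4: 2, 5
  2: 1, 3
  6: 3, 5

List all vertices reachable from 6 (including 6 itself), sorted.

1, 2, 3, 5, 6

Start at 6.
Its neighbours: 3, 5.
Then their neighbours: 2.
Then next layer: 1.
Nothing further is reachable.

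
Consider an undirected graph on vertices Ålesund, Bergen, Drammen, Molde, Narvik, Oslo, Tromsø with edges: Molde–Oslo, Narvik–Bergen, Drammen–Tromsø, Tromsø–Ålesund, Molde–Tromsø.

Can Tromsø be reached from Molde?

Yes

Explore from Molde.
Distance 1: reach Oslo, Tromsø.
Found Tromsø.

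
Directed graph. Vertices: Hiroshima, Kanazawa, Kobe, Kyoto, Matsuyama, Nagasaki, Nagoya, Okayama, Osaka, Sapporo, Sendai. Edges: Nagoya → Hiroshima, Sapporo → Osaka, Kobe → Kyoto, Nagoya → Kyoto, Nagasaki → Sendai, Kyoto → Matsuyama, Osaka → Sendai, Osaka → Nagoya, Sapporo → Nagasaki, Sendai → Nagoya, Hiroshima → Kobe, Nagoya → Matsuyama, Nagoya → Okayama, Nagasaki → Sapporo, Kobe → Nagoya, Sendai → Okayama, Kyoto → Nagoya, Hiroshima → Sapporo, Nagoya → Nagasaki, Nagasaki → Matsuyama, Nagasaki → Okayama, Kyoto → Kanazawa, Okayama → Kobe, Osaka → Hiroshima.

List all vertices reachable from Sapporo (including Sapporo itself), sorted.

Hiroshima, Kanazawa, Kobe, Kyoto, Matsuyama, Nagasaki, Nagoya, Okayama, Osaka, Sapporo, Sendai

Start at Sapporo.
Its neighbours: Nagasaki, Osaka.
Then their neighbours: Hiroshima, Matsuyama, Nagoya, Okayama, Sendai.
Then next layer: Kobe, Kyoto.
Then next layer: Kanazawa.
Every vertex is now reached.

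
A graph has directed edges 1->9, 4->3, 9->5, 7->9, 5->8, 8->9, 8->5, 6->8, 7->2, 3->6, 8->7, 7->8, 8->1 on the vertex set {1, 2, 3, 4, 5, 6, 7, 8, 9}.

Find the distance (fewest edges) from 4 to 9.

Distance 0: 4.
Distance 1: 3.
Distance 2: 6.
Distance 3: 8.
Distance 4: 1, 5, 7, 9 — contains 9.

4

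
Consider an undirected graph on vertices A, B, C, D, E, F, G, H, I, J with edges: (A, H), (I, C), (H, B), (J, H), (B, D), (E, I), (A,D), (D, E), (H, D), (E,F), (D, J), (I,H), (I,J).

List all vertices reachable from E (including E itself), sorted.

Start at E.
Its neighbours: D, F, I.
Then their neighbours: A, B, C, H, J.
Nothing further is reachable.

A, B, C, D, E, F, H, I, J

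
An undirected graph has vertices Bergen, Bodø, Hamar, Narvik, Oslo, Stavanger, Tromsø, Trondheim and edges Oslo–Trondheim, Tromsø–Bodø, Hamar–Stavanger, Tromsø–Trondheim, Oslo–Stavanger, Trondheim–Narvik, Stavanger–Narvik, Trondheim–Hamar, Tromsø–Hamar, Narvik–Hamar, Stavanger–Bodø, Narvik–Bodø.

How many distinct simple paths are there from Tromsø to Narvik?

Tromsø–Bodø–Narvik
Tromsø–Bodø–Stavanger–Hamar–Narvik
Tromsø–Bodø–Stavanger–Hamar–Trondheim–Narvik
Tromsø–Bodø–Stavanger–Narvik
Tromsø–Bodø–Stavanger–Oslo–Trondheim–Hamar–Narvik
Tromsø–Bodø–Stavanger–Oslo–Trondheim–Narvik
Tromsø–Hamar–Narvik
Tromsø–Hamar–Stavanger–Bodø–Narvik
... and 12 more.

20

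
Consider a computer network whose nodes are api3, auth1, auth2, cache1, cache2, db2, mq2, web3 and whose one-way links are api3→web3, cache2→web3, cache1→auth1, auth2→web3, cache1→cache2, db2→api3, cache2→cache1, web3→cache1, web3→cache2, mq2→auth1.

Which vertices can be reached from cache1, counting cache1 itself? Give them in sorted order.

auth1, cache1, cache2, web3

Start at cache1.
Its neighbours: auth1, cache2.
Then their neighbours: web3.
Nothing further is reachable.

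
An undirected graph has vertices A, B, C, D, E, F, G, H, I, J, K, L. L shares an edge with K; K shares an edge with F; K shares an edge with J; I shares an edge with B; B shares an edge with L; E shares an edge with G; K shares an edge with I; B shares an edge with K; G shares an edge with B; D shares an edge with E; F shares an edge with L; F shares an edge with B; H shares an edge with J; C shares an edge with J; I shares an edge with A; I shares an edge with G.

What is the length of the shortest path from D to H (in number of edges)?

6

Distance 0: D.
Distance 1: E.
Distance 2: G.
Distance 3: B, I.
Distance 4: A, F, K, L.
Distance 5: J.
Distance 6: C, H — contains H.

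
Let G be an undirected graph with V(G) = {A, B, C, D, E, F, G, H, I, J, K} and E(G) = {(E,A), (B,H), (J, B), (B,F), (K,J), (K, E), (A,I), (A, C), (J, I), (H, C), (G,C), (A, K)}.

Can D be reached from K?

Explore from K.
Distance 1: reach A, E, J.
Distance 2: reach B, C, I.
Distance 3: reach F, G, H.
The search is exhausted without reaching D; it lies in a different component.

No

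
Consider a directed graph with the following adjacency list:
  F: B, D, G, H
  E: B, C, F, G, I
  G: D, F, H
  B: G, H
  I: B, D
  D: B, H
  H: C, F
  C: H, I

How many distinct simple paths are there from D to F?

5

D→B→G→F
D→B→G→H→F
D→B→H→F
D→H→C→I→B→G→F
D→H→F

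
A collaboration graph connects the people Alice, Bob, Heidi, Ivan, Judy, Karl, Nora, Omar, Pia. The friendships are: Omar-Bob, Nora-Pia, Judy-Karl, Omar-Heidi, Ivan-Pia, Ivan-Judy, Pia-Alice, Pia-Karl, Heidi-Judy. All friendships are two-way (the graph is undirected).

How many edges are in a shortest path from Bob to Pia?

Distance 0: Bob.
Distance 1: Omar.
Distance 2: Heidi.
Distance 3: Judy.
Distance 4: Ivan, Karl.
Distance 5: Pia — contains Pia.

5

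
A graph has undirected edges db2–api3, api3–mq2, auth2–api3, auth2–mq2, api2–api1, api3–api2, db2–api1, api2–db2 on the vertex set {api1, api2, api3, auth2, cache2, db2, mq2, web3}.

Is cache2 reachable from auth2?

No

Explore from auth2.
Distance 1: reach api3, mq2.
Distance 2: reach api2, db2.
Distance 3: reach api1.
The search is exhausted without reaching cache2; it lies in a different component.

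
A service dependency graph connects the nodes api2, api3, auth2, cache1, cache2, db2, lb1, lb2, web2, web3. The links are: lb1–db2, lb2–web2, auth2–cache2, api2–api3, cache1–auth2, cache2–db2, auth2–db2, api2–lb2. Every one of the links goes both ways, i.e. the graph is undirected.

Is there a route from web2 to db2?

No

Explore from web2.
Distance 1: reach lb2.
Distance 2: reach api2.
Distance 3: reach api3.
The search is exhausted without reaching db2; it lies in a different component.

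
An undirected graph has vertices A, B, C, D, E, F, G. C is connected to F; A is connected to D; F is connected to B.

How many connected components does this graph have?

4

From A: component {A, D}.
From B: component {B, C, F}.
From E: component {E}.
From G: component {G}.
That's 4 components.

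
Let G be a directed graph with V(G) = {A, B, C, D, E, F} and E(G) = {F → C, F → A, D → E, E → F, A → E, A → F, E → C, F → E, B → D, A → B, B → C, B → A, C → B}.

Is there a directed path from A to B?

Yes

Explore from A.
Distance 1: reach B, E, F.
Found B.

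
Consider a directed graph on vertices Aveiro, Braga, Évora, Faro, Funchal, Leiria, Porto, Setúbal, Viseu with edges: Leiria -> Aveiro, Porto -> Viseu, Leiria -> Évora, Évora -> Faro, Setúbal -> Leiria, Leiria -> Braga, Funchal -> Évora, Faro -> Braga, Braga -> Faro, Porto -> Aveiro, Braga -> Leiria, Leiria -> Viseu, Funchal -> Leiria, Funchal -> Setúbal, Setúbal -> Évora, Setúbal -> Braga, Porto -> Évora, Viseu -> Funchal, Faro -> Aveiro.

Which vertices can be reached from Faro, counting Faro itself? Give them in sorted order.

Aveiro, Braga, Évora, Faro, Funchal, Leiria, Setúbal, Viseu

Start at Faro.
Its neighbours: Aveiro, Braga.
Then their neighbours: Leiria.
Then next layer: Évora, Viseu.
Then next layer: Funchal.
Then next layer: Setúbal.
Nothing further is reachable.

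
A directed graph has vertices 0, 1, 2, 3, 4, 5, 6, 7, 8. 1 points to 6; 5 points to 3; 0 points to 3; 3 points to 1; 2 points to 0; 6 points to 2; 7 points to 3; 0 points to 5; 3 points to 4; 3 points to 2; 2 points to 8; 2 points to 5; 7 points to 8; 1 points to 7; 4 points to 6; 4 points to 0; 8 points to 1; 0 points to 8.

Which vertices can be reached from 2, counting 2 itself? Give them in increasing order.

Start at 2.
Its neighbours: 0, 5, 8.
Then their neighbours: 1, 3.
Then next layer: 4, 6, 7.
Every vertex is now reached.

0, 1, 2, 3, 4, 5, 6, 7, 8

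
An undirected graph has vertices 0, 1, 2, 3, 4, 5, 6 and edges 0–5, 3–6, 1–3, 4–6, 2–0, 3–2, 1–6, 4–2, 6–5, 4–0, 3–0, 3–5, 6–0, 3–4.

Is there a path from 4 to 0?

Yes

Explore from 4.
Distance 1: reach 0, 2, 3, 6.
Found 0.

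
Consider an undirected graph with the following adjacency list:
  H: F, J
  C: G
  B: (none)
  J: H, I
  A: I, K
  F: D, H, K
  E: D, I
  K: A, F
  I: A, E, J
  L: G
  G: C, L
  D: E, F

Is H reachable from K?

Yes

Explore from K.
Distance 1: reach A, F.
Distance 2: reach D, H, I.
Found H.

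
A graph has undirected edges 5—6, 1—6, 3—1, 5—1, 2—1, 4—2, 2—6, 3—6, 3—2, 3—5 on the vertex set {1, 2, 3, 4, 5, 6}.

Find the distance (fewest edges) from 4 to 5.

Distance 0: 4.
Distance 1: 2.
Distance 2: 1, 3, 6.
Distance 3: 5 — contains 5.

3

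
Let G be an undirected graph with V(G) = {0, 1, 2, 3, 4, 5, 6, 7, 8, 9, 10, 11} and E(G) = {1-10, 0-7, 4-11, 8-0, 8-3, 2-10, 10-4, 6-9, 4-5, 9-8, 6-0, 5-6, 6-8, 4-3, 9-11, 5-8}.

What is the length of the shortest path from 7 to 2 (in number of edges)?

Distance 0: 7.
Distance 1: 0.
Distance 2: 6, 8.
Distance 3: 3, 5, 9.
Distance 4: 4, 11.
Distance 5: 10.
Distance 6: 1, 2 — contains 2.

6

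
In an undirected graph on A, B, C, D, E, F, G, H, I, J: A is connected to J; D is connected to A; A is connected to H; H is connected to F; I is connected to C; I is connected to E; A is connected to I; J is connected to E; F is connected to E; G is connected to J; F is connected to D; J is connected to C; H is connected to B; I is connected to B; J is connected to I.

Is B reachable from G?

Yes

Explore from G.
Distance 1: reach J.
Distance 2: reach A, C, E, I.
Distance 3: reach B, D, F, H.
Found B.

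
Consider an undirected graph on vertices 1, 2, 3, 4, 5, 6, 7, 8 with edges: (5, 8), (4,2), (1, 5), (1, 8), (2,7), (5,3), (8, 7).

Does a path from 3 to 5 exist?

Explore from 3.
Distance 1: reach 5.
Found 5.

Yes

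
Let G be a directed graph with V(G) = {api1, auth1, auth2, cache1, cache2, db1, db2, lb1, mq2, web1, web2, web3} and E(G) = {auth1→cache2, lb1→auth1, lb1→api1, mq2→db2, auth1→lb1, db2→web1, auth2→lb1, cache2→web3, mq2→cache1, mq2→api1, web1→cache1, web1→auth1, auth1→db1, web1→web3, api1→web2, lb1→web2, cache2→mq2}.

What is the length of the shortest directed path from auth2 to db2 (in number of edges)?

5

Distance 0: auth2.
Distance 1: lb1.
Distance 2: api1, auth1, web2.
Distance 3: cache2, db1.
Distance 4: mq2, web3.
Distance 5: cache1, db2 — contains db2.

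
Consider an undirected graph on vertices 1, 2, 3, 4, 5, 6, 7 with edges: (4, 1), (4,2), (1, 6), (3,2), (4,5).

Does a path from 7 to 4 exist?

No

7 has no edges, so nothing is reachable from it.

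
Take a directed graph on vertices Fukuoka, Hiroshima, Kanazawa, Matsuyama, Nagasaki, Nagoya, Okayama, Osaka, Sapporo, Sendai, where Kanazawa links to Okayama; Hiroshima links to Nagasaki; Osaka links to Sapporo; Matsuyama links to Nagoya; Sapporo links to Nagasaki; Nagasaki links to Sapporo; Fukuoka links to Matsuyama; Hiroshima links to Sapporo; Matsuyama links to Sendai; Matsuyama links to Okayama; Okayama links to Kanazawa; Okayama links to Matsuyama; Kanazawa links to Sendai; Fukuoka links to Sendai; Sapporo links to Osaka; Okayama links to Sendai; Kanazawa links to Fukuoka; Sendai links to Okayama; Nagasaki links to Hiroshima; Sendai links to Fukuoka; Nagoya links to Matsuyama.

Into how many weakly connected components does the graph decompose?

From Fukuoka: component {Fukuoka, Kanazawa, Matsuyama, Nagoya, Okayama, Sendai}.
From Hiroshima: component {Hiroshima, Nagasaki, Osaka, Sapporo}.
That's 2 components.

2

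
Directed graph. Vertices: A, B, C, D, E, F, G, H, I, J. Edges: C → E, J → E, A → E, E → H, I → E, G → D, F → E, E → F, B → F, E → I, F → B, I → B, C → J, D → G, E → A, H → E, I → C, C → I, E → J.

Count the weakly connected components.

From A: component {A, B, C, E, F, H, I, J}.
From D: component {D, G}.
That's 2 components.

2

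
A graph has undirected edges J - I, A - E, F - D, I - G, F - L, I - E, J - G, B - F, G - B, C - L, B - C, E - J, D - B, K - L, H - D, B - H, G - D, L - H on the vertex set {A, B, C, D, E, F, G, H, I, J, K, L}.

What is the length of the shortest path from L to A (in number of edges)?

6

Distance 0: L.
Distance 1: C, F, H, K.
Distance 2: B, D.
Distance 3: G.
Distance 4: I, J.
Distance 5: E.
Distance 6: A — contains A.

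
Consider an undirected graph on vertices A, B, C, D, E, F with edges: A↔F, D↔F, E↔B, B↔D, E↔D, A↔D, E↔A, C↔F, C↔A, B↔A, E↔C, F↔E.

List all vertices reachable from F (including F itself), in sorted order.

A, B, C, D, E, F

Start at F.
Its neighbours: A, C, D, E.
Then their neighbours: B.
Every vertex is now reached.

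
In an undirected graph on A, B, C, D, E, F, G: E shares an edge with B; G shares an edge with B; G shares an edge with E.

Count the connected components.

5

From A: component {A}.
From B: component {B, E, G}.
From C: component {C}.
From D: component {D}.
From F: component {F}.
That's 5 components.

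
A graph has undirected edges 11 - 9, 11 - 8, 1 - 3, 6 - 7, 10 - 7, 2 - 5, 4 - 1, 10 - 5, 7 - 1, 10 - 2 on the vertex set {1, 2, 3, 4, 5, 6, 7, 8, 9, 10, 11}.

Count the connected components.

2

From 1: component {1, 2, 3, 4, 5, 6, 7, 10}.
From 8: component {8, 9, 11}.
That's 2 components.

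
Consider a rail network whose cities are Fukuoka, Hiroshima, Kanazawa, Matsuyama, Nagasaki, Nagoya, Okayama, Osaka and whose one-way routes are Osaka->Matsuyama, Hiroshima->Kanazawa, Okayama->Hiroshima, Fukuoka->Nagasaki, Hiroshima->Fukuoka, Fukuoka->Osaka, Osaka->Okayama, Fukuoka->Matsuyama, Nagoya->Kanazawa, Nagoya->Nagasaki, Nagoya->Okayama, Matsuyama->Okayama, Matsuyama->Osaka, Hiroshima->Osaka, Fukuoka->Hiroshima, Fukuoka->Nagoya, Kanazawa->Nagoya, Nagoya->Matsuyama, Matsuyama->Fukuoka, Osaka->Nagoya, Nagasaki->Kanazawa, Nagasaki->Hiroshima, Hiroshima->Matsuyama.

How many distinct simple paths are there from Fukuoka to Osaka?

Fukuoka→Hiroshima→Kanazawa→Nagoya→Matsuyama→Osaka
Fukuoka→Hiroshima→Matsuyama→Osaka
Fukuoka→Hiroshima→Osaka
Fukuoka→Matsuyama→Okayama→Hiroshima→Osaka
Fukuoka→Matsuyama→Osaka
Fukuoka→Nagasaki→Hiroshima→Kanazawa→Nagoya→Matsuyama→Osaka
Fukuoka→Nagasaki→Hiroshima→Matsuyama→Osaka
Fukuoka→Nagasaki→Hiroshima→Osaka
... and 11 more.

19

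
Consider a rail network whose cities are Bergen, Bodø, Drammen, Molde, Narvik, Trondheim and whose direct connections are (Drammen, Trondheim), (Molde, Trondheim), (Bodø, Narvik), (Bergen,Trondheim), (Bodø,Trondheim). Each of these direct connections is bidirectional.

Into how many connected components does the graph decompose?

From Bergen: component {Bergen, Bodø, Drammen, Molde, Narvik, Trondheim}.
That's 1 component.

1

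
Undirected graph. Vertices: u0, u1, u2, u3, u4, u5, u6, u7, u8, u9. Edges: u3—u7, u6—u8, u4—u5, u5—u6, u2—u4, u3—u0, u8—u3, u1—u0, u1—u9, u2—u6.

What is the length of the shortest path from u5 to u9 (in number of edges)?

6

Distance 0: u5.
Distance 1: u4, u6.
Distance 2: u2, u8.
Distance 3: u3.
Distance 4: u0, u7.
Distance 5: u1.
Distance 6: u9 — contains u9.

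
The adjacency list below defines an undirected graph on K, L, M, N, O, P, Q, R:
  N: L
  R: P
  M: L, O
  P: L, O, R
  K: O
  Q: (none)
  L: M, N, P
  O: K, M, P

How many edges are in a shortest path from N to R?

Distance 0: N.
Distance 1: L.
Distance 2: M, P.
Distance 3: O, R — contains R.

3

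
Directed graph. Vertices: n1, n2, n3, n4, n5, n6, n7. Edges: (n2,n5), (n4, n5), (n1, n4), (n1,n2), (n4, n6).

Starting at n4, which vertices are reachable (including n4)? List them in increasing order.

n4, n5, n6

Start at n4.
Its neighbours: n5, n6.
Nothing further is reachable.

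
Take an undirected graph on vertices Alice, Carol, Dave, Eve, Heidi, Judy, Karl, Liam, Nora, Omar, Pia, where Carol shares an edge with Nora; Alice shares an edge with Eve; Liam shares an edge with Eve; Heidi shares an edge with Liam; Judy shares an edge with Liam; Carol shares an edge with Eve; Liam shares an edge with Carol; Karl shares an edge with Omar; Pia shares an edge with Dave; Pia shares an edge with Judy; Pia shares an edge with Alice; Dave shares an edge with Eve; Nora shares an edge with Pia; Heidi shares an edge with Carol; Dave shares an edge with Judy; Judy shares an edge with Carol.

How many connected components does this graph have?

From Alice: component {Alice, Carol, Dave, Eve, Heidi, Judy, Liam, Nora, Pia}.
From Karl: component {Karl, Omar}.
That's 2 components.

2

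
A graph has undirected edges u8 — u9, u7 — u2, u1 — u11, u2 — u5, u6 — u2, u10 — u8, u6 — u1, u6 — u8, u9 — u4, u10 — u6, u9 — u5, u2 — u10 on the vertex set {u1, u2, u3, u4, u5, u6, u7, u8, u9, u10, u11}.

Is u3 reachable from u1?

Explore from u1.
Distance 1: reach u6, u11.
Distance 2: reach u2, u8, u10.
Distance 3: reach u5, u7, u9.
Distance 4: reach u4.
The search is exhausted without reaching u3; it lies in a different component.

No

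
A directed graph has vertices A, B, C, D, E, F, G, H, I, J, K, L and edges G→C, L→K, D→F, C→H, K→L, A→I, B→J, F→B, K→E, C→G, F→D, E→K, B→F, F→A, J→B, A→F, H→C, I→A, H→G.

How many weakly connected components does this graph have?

From A: component {A, B, D, F, I, J}.
From C: component {C, G, H}.
From E: component {E, K, L}.
That's 3 components.

3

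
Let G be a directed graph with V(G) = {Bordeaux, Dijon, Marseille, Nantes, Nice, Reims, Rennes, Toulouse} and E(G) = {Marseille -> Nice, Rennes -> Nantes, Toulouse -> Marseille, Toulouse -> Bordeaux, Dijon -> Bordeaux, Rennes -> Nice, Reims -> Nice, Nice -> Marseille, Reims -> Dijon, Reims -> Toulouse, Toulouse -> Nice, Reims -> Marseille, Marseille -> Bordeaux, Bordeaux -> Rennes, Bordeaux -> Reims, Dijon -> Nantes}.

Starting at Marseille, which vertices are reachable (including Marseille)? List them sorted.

Bordeaux, Dijon, Marseille, Nantes, Nice, Reims, Rennes, Toulouse

Start at Marseille.
Its neighbours: Bordeaux, Nice.
Then their neighbours: Reims, Rennes.
Then next layer: Dijon, Nantes, Toulouse.
Every vertex is now reached.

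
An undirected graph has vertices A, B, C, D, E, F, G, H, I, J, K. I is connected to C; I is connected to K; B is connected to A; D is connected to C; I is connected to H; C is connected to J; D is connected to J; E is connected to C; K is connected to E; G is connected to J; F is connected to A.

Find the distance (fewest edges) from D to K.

Distance 0: D.
Distance 1: C, J.
Distance 2: E, G, I.
Distance 3: H, K — contains K.

3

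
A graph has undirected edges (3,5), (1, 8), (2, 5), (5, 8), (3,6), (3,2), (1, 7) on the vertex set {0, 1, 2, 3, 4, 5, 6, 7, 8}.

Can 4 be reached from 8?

Explore from 8.
Distance 1: reach 1, 5.
Distance 2: reach 2, 3, 7.
Distance 3: reach 6.
The search is exhausted without reaching 4; it lies in a different component.

No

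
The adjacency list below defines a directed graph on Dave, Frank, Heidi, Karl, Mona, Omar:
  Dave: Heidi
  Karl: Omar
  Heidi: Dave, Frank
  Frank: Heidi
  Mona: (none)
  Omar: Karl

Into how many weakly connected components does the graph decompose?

From Dave: component {Dave, Frank, Heidi}.
From Karl: component {Karl, Omar}.
From Mona: component {Mona}.
That's 3 components.

3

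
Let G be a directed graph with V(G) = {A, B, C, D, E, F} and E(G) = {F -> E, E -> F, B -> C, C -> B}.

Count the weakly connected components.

4

From A: component {A}.
From B: component {B, C}.
From D: component {D}.
From E: component {E, F}.
That's 4 components.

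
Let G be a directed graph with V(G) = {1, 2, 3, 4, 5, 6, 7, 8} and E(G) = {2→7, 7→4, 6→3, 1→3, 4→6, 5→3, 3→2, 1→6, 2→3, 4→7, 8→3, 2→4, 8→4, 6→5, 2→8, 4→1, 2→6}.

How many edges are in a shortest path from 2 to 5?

Distance 0: 2.
Distance 1: 3, 4, 6, 7, 8.
Distance 2: 1, 5 — contains 5.

2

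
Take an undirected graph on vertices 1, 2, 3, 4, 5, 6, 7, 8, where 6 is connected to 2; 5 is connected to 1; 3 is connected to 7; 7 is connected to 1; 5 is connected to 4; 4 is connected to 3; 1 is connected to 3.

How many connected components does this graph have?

From 1: component {1, 3, 4, 5, 7}.
From 2: component {2, 6}.
From 8: component {8}.
That's 3 components.

3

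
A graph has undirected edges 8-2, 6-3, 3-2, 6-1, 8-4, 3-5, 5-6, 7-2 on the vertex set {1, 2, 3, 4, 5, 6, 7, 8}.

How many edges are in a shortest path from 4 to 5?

Distance 0: 4.
Distance 1: 8.
Distance 2: 2.
Distance 3: 3, 7.
Distance 4: 5, 6 — contains 5.

4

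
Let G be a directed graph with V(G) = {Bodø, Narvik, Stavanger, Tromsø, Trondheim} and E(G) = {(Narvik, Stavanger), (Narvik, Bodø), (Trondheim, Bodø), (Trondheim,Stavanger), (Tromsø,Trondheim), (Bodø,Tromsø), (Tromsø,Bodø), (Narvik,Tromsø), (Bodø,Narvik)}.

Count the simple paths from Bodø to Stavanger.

Bodø→Narvik→Stavanger
Bodø→Narvik→Tromsø→Trondheim→Stavanger
Bodø→Tromsø→Trondheim→Stavanger

3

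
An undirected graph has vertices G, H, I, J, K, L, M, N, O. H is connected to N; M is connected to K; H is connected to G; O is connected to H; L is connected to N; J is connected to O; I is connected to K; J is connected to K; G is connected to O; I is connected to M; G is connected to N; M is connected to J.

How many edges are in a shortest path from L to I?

6

Distance 0: L.
Distance 1: N.
Distance 2: G, H.
Distance 3: O.
Distance 4: J.
Distance 5: K, M.
Distance 6: I — contains I.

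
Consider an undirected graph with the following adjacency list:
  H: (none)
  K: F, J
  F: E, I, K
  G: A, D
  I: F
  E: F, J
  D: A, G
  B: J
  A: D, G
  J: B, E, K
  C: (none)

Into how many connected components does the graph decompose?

4

From A: component {A, D, G}.
From B: component {B, E, F, I, J, K}.
From C: component {C}.
From H: component {H}.
That's 4 components.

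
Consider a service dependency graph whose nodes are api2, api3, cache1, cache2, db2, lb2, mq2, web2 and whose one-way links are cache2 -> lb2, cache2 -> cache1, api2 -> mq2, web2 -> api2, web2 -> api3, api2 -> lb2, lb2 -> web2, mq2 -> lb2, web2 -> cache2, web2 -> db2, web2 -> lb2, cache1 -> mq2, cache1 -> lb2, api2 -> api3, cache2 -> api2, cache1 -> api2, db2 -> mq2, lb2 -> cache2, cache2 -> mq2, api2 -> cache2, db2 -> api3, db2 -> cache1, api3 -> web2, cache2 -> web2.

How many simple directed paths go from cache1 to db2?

cache1→api2→api3→web2→db2
cache1→api2→cache2→lb2→web2→db2
cache1→api2→cache2→mq2→lb2→web2→db2
cache1→api2→cache2→web2→db2
cache1→api2→lb2→cache2→web2→db2
cache1→api2→lb2→web2→db2
cache1→api2→mq2→lb2→cache2→web2→db2
cache1→api2→mq2→lb2→web2→db2
cache1→lb2→cache2→api2→api3→web2→db2
cache1→lb2→cache2→web2→db2
cache1→lb2→web2→db2
cache1→mq2→lb2→cache2→api2→api3→web2→db2
cache1→mq2→lb2→cache2→web2→db2
cache1→mq2→lb2→web2→db2

14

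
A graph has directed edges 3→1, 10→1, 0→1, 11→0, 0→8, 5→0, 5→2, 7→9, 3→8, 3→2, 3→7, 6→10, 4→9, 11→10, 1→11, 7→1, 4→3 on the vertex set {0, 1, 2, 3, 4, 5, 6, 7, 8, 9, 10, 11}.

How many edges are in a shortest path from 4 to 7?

2

Distance 0: 4.
Distance 1: 3, 9.
Distance 2: 1, 2, 7, 8 — contains 7.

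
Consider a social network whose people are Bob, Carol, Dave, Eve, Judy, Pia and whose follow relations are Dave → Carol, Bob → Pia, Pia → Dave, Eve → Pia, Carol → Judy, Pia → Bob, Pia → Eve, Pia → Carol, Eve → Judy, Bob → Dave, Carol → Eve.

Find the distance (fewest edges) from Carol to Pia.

Distance 0: Carol.
Distance 1: Eve, Judy.
Distance 2: Pia — contains Pia.

2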